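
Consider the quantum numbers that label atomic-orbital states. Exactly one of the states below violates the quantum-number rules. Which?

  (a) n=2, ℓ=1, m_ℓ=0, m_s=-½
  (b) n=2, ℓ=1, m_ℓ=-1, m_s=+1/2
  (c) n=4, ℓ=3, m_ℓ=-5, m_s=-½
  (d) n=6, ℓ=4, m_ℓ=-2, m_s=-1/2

(c)

(c) has |m_ℓ| = 5 > ℓ = 3, violating −ℓ ≤ m_ℓ ≤ ℓ.
The remaining sets (a), (b), (d) satisfy all four rules.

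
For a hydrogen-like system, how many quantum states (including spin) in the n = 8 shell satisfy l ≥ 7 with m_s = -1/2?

15

For n = 8, l ranges over 0 … 7.
The (l, m_l) pairs meeting l ≥ 7 give: l=7 → 15.
Orbitals: 15. With m_s fixed to a single value there is one state per orbital, giving 15 states.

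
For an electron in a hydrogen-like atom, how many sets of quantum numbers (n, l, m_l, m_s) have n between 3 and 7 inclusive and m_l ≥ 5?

Per-shell orbital counts meeting the constraint:
n=6 → 1; n=7 → 3.
Orbitals: 1 + 3 = 4. Including both spin states (m_s = ±1/2) gives 2 × 4 = 8 states.

8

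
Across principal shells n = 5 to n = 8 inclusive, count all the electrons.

Shell n has n² orbitals: 5²=25 + 6²=36 + 7²=49 + 8²=64 = 174 orbitals.
Two spin states per orbital: 2 × 174 = 348 electrons.

348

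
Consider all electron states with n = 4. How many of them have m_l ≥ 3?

2

For n = 4, l ranges over 0 … 3.
Orbitals with m_l ≥ 3, by l: l=3 → 1.
Orbitals: 1. Each orbital carries two spin states, so 1 × 2 = 2 states.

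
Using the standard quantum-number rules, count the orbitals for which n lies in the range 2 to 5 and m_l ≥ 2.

Count contributing orbitals for each principal shell:
n=3 → 1; n=4 → 3; n=5 → 6.
Total orbitals: 1 + 3 + 6 = 10.

10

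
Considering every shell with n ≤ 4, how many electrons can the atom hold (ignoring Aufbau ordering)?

60

Total orbitals = 1² + 2² + 3² + 4² = 30. Doubling for spin gives 60 electrons.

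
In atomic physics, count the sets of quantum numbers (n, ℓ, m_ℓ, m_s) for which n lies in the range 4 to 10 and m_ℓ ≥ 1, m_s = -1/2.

Go shell by shell, enumerating (ℓ, m_ℓ) with m_ℓ ≥ 1:
n=4 → 6; n=5 → 10; n=6 → 15; n=7 → 21; n=8 → 28; n=9 → 36; n=10 → 45.
Orbitals: 6 + 10 + 15 + 21 + 28 + 36 + 45 = 161. With m_s fixed to -1/2 there is one state per orbital, so 161 states.

161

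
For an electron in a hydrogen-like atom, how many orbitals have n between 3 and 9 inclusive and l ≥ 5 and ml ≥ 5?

Count contributing orbitals for each principal shell:
n=6 → 1; n=7 → 3; n=8 → 6; n=9 → 10.
Total orbitals: 1 + 3 + 6 + 10 = 20.

20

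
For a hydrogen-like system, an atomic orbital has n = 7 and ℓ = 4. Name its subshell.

ℓ = 4 corresponds to the letter 'g', so the subshell is 7g.

7g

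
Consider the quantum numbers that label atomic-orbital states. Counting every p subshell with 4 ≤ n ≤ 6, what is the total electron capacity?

18

A p subshell (l = 1) exists for every n ≥ 2, so shells n = 4, 5, 6 each contribute one — 3 subshells.
Since each p subshell holds 2(2·1+1) = 6 electrons, the total is 3 × 6 = 18.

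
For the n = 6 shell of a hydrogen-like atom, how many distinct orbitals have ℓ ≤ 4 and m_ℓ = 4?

The n = 6 shell has ℓ = 0 through 5; check each.
Per ℓ-value: ℓ=4 → 1.
Total orbitals: 1.

1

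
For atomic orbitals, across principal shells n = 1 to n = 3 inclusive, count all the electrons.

Shell n has n² orbitals: 1²=1 + 2²=4 + 3²=9 = 14 orbitals.
Two spin states per orbital: 2 × 14 = 28 electrons.

28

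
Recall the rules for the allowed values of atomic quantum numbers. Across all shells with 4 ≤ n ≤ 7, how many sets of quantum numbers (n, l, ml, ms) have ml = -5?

6

Count contributing orbitals for each principal shell:
n=6 → 1; n=7 → 2.
Orbitals: 1 + 2 = 3. Including both spin states (ms = ±1/2) gives 2 × 3 = 6 states.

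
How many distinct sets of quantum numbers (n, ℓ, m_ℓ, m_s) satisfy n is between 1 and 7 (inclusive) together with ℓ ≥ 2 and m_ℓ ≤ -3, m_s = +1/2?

20

Treat each shell separately and count matching orbitals:
n=4 → 1; n=5 → 3; n=6 → 6; n=7 → 10.
Orbitals: 1 + 3 + 6 + 10 = 20. With m_s fixed to +1/2 there is one state per orbital, so 20 states.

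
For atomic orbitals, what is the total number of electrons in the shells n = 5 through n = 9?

Shell n has n² orbitals: 5²=25 + 6²=36 + 7²=49 + 8²=64 + 9²=81 = 255 orbitals.
Two spin states per orbital: 2 × 255 = 510 electrons.

510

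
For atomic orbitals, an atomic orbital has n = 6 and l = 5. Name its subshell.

6h

l = 5 corresponds to the letter 'h', so the subshell is 6h.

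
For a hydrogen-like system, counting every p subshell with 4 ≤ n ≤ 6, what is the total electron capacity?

A p subshell (l = 1) exists for every n ≥ 2, so shells n = 4, 5, 6 each contribute one — 3 subshells.
Since each p subshell holds 2(2·1+1) = 6 electrons, the total is 3 × 6 = 18.

18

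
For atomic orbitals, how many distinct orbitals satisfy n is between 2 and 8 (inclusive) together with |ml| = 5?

12

Work shell by shell — for each n, count the (l, ml) pairs that satisfy |ml| = 5:
n=6 → 2; n=7 → 4; n=8 → 6.
Total orbitals: 2 + 4 + 6 = 12.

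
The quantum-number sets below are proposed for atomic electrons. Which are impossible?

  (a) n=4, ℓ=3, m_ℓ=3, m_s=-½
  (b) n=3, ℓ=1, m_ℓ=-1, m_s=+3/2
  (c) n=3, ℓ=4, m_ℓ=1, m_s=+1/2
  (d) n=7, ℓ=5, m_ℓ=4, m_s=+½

(b) has m_s = +3/2, but an electron's spin must be ±1/2.
(c) has ℓ = 4 ≥ n = 3, violating 0 ≤ ℓ ≤ n−1.
The remaining sets (a), (d) satisfy all four rules.

(b) and (c)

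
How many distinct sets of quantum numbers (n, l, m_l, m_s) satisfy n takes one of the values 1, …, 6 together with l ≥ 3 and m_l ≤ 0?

56

Treat each shell separately and count matching orbitals:
n=4 → 4; n=5 → 9; n=6 → 15.
Orbitals: 4 + 9 + 15 = 28. Including both spin states (m_s = ±1/2) gives 2 × 28 = 56 states.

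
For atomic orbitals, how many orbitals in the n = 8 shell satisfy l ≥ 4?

48

Per l-value: l=4 → 9; l=5 → 11; l=6 → 13; l=7 → 15.
Total orbitals: 9 + 11 + 13 + 15 = 48.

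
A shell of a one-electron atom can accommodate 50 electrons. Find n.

n = 5

2n² = 50 ⇒ n² = 25 ⇒ n = 5.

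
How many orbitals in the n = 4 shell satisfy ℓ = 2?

Contributions: ℓ=2 → 5.
Total orbitals: 5.

5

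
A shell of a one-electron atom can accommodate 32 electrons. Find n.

2n² = 32 ⇒ n² = 16 ⇒ n = 4.

n = 4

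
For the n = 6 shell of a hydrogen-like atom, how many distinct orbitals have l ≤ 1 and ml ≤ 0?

The (l, ml) pairs meeting l ≤ 1 and ml ≤ 0 give: l=0 → 1; l=1 → 2.
Total orbitals: 1 + 2 = 3.

3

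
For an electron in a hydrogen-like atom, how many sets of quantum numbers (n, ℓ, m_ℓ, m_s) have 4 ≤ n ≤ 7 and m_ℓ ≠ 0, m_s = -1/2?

Count contributing orbitals for each principal shell:
n=4 → 12; n=5 → 20; n=6 → 30; n=7 → 42.
Orbitals: 12 + 20 + 30 + 42 = 104. With m_s fixed to -1/2 there is one state per orbital, so 104 states.

104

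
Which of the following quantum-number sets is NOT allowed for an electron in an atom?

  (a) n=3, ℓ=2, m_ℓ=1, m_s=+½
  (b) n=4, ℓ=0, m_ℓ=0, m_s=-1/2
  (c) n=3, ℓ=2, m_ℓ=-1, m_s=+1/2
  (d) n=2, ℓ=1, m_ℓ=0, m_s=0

(d)

(d) has m_s = 0, but an electron's spin must be ±1/2.
The remaining sets (a), (b), (c) satisfy all four rules.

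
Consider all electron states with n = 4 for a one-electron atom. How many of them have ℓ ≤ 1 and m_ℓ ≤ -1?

The n = 4 shell has ℓ = 0 through 3; check each.
Per ℓ-value: ℓ=1 → 1.
Orbitals: 1. Each orbital carries two spin states, so 1 × 2 = 2 states.

2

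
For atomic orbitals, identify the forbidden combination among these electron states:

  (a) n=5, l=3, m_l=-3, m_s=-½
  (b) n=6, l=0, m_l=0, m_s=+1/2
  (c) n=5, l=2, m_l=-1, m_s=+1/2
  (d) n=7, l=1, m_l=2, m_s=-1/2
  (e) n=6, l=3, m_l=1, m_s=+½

(d) has |m_l| = 2 > l = 1, violating −l ≤ m_l ≤ l.
The remaining sets (a), (b), (c), (e) satisfy all four rules.

(d)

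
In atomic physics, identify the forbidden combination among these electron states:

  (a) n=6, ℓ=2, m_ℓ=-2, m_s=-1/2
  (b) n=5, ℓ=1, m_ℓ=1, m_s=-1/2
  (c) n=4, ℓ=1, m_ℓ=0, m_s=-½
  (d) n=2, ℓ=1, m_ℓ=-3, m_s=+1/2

(d)

(d) has |m_ℓ| = 3 > ℓ = 1, violating −ℓ ≤ m_ℓ ≤ ℓ.
The remaining sets (a), (b), (c) satisfy all four rules.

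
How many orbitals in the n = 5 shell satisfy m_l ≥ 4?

For n = 5, l ranges over 0 … 4.
Contributions: l=4 → 1.
Total orbitals: 1.

1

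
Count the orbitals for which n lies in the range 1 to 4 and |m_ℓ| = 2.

6

Count contributing orbitals for each principal shell:
n=3 → 2; n=4 → 4.
Total orbitals: 2 + 4 = 6.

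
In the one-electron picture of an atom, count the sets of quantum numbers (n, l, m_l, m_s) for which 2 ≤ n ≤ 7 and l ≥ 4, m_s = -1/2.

62

Treat each shell separately and count matching orbitals:
n=5 → 9; n=6 → 20; n=7 → 33.
Orbitals: 9 + 20 + 33 = 62. With m_s fixed to -1/2 there is one state per orbital, so 62 states.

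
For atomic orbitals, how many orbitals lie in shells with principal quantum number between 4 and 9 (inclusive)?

Shell n has n² orbitals: 4²=16 + 5²=25 + 6²=36 + 7²=49 + 8²=64 + 9²=81 = 271 orbitals.

271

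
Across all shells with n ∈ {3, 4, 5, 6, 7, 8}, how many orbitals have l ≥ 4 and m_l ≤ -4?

20

Treat each shell separately and count matching orbitals:
n=5 → 1; n=6 → 3; n=7 → 6; n=8 → 10.
Total orbitals: 1 + 3 + 6 + 10 = 20.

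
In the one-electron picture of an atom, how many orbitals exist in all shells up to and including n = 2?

Total orbitals = 1² + 2² = 5.

5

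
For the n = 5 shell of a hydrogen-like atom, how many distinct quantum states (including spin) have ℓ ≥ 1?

48

The n = 5 shell has ℓ = 0 through 4; check each.
Orbitals with ℓ ≥ 1, by ℓ: ℓ=1 → 3; ℓ=2 → 5; ℓ=3 → 7; ℓ=4 → 9.
Orbitals: 3 + 5 + 7 + 9 = 24. Each orbital carries two spin states, so 24 × 2 = 48 states.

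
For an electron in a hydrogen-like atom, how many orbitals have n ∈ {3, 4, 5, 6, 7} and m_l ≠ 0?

Count contributing orbitals for each principal shell:
n=3 → 6; n=4 → 12; n=5 → 20; n=6 → 30; n=7 → 42.
Total orbitals: 6 + 12 + 20 + 30 + 42 = 110.

110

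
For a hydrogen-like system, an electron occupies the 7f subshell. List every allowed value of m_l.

-3, -2, -1, 0, 1, 2, 3

The 7f subshell has l = 3, and m_l takes every integer from −l to +l. With l = 3 that gives the 7 values -3, -2, -1, 0, 1, 2, 3.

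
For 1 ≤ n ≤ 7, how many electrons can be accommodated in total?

280

Total orbitals = 1² + 2² + 3² + 4² + 5² + 6² + 7² = 140. Doubling for spin gives 280 electrons.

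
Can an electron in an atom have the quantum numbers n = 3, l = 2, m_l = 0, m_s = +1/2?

Yes

n = 3 is a positive integer. l = 2 satisfies 0 ≤ l ≤ n−1 = 2. m_l = 0 lies in the range −l … +l (here −2 … 2). m_s = +1/2 is one of ±1/2.
All four constraints are satisfied.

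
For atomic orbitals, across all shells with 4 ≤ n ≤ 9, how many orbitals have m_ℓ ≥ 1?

116

Per-shell orbital counts meeting the constraint:
n=4 → 6; n=5 → 10; n=6 → 15; n=7 → 21; n=8 → 28; n=9 → 36.
Total orbitals: 6 + 10 + 15 + 21 + 28 + 36 = 116.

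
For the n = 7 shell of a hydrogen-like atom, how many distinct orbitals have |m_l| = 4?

6

With n = 7 the allowed l are 0, 1, …, 6.
Orbitals with |m_l| = 4, by l: l=4 → 2; l=5 → 2; l=6 → 2.
Total orbitals: 2 + 2 + 2 = 6.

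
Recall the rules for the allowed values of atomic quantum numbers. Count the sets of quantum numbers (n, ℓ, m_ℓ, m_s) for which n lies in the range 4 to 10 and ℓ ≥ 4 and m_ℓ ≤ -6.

Treat each shell separately and count matching orbitals:
n=7 → 1; n=8 → 3; n=9 → 6; n=10 → 10.
Orbitals: 1 + 3 + 6 + 10 = 20. Including both spin states (m_s = ±1/2) gives 2 × 20 = 40 states.

40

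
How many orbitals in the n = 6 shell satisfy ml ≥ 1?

The n = 6 shell has l = 0 through 5; check each.
Contributions: l=1 → 1; l=2 → 2; l=3 → 3; l=4 → 4; l=5 → 5.
Total orbitals: 1 + 2 + 3 + 4 + 5 = 15.

15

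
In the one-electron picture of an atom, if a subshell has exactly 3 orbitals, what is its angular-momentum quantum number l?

2l+1 = 3 gives l = 1.

l = 1 (p)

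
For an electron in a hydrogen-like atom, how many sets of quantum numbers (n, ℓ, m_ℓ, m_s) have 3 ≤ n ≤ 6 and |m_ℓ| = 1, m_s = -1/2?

28

Go shell by shell, enumerating (ℓ, m_ℓ) with |m_ℓ| = 1:
n=3 → 4; n=4 → 6; n=5 → 8; n=6 → 10.
Orbitals: 4 + 6 + 8 + 10 = 28. With m_s fixed to -1/2 there is one state per orbital, so 28 states.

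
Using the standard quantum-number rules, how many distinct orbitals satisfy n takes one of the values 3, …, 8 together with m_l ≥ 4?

20

Go shell by shell, enumerating (l, m_l) with m_l ≥ 4:
n=5 → 1; n=6 → 3; n=7 → 6; n=8 → 10.
Total orbitals: 1 + 3 + 6 + 10 = 20.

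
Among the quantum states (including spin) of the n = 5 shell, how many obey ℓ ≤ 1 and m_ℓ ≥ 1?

2

Per ℓ-value: ℓ=1 → 1.
Orbitals: 1. Each orbital carries two spin states, so 1 × 2 = 2 states.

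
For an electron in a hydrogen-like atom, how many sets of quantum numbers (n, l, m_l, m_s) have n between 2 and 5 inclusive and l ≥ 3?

Work shell by shell — for each n, count the (l, m_l) pairs that satisfy l ≥ 3:
n=4 → 7; n=5 → 16.
Orbitals: 7 + 16 = 23. Including both spin states (m_s = ±1/2) gives 2 × 23 = 46 states.

46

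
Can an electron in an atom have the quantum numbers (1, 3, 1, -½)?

Not allowed

The orbital quantum number must satisfy 0 ≤ l ≤ n−1. With n = 1 the allowed l values are 0, so l = 3 is out of range.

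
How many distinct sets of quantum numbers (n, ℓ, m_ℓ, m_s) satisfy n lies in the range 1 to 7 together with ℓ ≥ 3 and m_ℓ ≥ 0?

Work shell by shell — for each n, count the (ℓ, m_ℓ) pairs that satisfy ℓ ≥ 3 and m_ℓ ≥ 0:
n=4 → 4; n=5 → 9; n=6 → 15; n=7 → 22.
Orbitals: 4 + 9 + 15 + 22 = 50. Including both spin states (m_s = ±1/2) gives 2 × 50 = 100 states.

100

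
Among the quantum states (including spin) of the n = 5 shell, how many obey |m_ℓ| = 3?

8

With n = 5 the allowed ℓ are 0, 1, …, 4.
The (ℓ, m_ℓ) pairs meeting |m_ℓ| = 3 give: ℓ=3 → 2; ℓ=4 → 2.
Orbitals: 2 + 2 = 4. Each orbital carries two spin states, so 4 × 2 = 8 states.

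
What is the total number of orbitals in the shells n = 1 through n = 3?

14

Shell n has n² orbitals: 1²=1 + 2²=4 + 3²=9 = 14 orbitals.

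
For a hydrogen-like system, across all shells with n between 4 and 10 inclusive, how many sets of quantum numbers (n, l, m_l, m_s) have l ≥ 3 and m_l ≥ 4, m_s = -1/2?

Treat each shell separately and count matching orbitals:
n=5 → 1; n=6 → 3; n=7 → 6; n=8 → 10; n=9 → 15; n=10 → 21.
Orbitals: 1 + 3 + 6 + 10 + 15 + 21 = 56. With m_s fixed to -1/2 there is one state per orbital, so 56 states.

56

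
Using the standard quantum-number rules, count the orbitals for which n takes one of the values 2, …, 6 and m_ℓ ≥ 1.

35

Count contributing orbitals for each principal shell:
n=2 → 1; n=3 → 3; n=4 → 6; n=5 → 10; n=6 → 15.
Total orbitals: 1 + 3 + 6 + 10 + 15 = 35.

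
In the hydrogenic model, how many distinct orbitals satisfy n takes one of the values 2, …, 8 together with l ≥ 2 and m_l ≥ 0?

98

Count contributing orbitals for each principal shell:
n=3 → 3; n=4 → 7; n=5 → 12; n=6 → 18; n=7 → 25; n=8 → 33.
Total orbitals: 3 + 7 + 12 + 18 + 25 + 33 = 98.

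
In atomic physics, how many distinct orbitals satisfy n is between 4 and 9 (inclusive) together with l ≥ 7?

47

Count contributing orbitals for each principal shell:
n=8 → 15; n=9 → 32.
Total orbitals: 15 + 32 = 47.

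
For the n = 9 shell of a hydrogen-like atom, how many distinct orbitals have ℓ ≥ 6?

45

For n = 9, ℓ ranges over 0 … 8.
Orbitals with ℓ ≥ 6, by ℓ: ℓ=6 → 13; ℓ=7 → 15; ℓ=8 → 17.
Total orbitals: 13 + 15 + 17 = 45.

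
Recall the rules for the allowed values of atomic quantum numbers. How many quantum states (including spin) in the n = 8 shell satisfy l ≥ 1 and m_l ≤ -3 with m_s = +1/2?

With n = 8 the allowed l are 0, 1, …, 7.
Contributions: l=3 → 1; l=4 → 2; l=5 → 3; l=6 → 4; l=7 → 5.
Orbitals: 1 + 2 + 3 + 4 + 5 = 15. With m_s fixed to a single value there is one state per orbital, giving 15 states.

15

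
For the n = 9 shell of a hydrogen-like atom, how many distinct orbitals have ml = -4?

With n = 9 the allowed l are 0, 1, …, 8.
Contributions: l=4 → 1; l=5 → 1; l=6 → 1; l=7 → 1; l=8 → 1.
Total orbitals: 1 + 1 + 1 + 1 + 1 = 5.

5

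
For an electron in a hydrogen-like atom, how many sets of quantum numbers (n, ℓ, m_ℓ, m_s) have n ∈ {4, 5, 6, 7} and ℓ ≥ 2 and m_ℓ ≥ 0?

124

For each n in the range, tally the orbitals obeying ℓ ≥ 2 and m_ℓ ≥ 0:
n=4 → 7; n=5 → 12; n=6 → 18; n=7 → 25.
Orbitals: 7 + 12 + 18 + 25 = 62. Including both spin states (m_s = ±1/2) gives 2 × 62 = 124 states.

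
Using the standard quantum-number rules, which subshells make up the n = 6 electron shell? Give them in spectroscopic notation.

For n = 6, ℓ runs from 0 to 5. In spectroscopic notation ℓ = 0,1,2,… ↔ s,p,d,f,g,h,i, so the subshells are 6s, 6p, 6d, 6f, 6g, 6h.

6s, 6p, 6d, 6f, 6g, 6h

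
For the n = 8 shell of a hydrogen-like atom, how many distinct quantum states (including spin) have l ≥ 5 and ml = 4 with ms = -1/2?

With n = 8 the allowed l are 0, 1, …, 7.
The (l, ml) pairs meeting l ≥ 5 and ml = 4 give: l=5 → 1; l=6 → 1; l=7 → 1.
Orbitals: 1 + 1 + 1 = 3. With ms fixed to a single value there is one state per orbital, giving 3 states.

3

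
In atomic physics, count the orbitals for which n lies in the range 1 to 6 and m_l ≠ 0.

70

Count contributing orbitals for each principal shell:
n=2 → 2; n=3 → 6; n=4 → 12; n=5 → 20; n=6 → 30.
Total orbitals: 2 + 6 + 12 + 20 + 30 = 70.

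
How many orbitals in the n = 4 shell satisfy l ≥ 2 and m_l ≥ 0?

7

Go through l = 0, …, 3 (the values permitted for n = 4).
Per l-value: l=2 → 3; l=3 → 4.
Total orbitals: 3 + 4 = 7.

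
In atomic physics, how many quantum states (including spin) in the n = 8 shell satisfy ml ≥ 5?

12

With n = 8 the allowed l are 0, 1, …, 7.
The (l, ml) pairs meeting ml ≥ 5 give: l=5 → 1; l=6 → 2; l=7 → 3.
Orbitals: 1 + 2 + 3 = 6. Each orbital carries two spin states, so 6 × 2 = 12 states.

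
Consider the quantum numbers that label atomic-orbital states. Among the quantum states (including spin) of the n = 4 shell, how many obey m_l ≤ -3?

Go through l = 0, …, 3 (the values permitted for n = 4).
Per l-value: l=3 → 1.
Orbitals: 1. Each orbital carries two spin states, so 1 × 2 = 2 states.

2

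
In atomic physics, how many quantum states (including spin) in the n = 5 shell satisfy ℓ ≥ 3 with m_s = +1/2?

16

Orbitals with ℓ ≥ 3, by ℓ: ℓ=3 → 7; ℓ=4 → 9.
Orbitals: 7 + 9 = 16. With m_s fixed to a single value there is one state per orbital, giving 16 states.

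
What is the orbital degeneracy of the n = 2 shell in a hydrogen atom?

The n = 2 shell contains n² = 2² = 4 orbitals.

4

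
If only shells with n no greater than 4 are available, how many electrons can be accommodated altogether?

Total orbitals = 1² + 2² + 3² + 4² = 30. Doubling for spin gives 60 electrons.

60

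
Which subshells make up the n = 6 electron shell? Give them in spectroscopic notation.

For n = 6, l runs from 0 to 5. In spectroscopic notation l = 0,1,2,… ↔ s,p,d,f,g,h,i, so the subshells are 6s, 6p, 6d, 6f, 6g, 6h.

6s, 6p, 6d, 6f, 6g, 6h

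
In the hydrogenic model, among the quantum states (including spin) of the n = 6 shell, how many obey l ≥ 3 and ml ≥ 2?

18

For n = 6, l ranges over 0 … 5.
Orbitals with l ≥ 3 and ml ≥ 2, by l: l=3 → 2; l=4 → 3; l=5 → 4.
Orbitals: 2 + 3 + 4 = 9. Each orbital carries two spin states, so 9 × 2 = 18 states.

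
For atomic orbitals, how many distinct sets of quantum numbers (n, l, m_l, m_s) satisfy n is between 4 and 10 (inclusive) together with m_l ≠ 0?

Treat each shell separately and count matching orbitals:
n=4 → 12; n=5 → 20; n=6 → 30; n=7 → 42; n=8 → 56; n=9 → 72; n=10 → 90.
Orbitals: 12 + 20 + 30 + 42 + 56 + 72 + 90 = 322. Including both spin states (m_s = ±1/2) gives 2 × 322 = 644 states.

644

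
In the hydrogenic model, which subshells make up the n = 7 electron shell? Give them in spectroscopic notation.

For n = 7, ℓ runs from 0 to 6. In spectroscopic notation ℓ = 0,1,2,… ↔ s,p,d,f,g,h,i, so the subshells are 7s, 7p, 7d, 7f, 7g, 7h, 7i.

7s, 7p, 7d, 7f, 7g, 7h, 7i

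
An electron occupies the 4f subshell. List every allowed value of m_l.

The 4f subshell has l = 3, and m_l takes every integer from −l to +l. With l = 3 that gives the 7 values -3, -2, -1, 0, 1, 2, 3.

-3, -2, -1, 0, 1, 2, 3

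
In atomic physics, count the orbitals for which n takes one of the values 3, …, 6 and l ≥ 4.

29

Count contributing orbitals for each principal shell:
n=5 → 9; n=6 → 20.
Total orbitals: 9 + 20 = 29.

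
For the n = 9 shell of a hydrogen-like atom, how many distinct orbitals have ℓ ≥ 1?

With n = 9 the allowed ℓ are 0, 1, …, 8.
The (ℓ, m_ℓ) pairs meeting ℓ ≥ 1 give: ℓ=1 → 3; ℓ=2 → 5; ℓ=3 → 7; ℓ=4 → 9; ℓ=5 → 11; ℓ=6 → 13; ℓ=7 → 15; ℓ=8 → 17.
Total orbitals: 3 + 5 + 7 + 9 + 11 + 13 + 15 + 17 = 80.

80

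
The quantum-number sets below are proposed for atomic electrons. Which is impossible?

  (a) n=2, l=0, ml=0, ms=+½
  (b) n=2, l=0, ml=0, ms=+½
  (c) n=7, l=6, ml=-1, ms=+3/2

(c) has ms = +3/2, but an electron's spin must be ±1/2.
The remaining sets (a), (b) satisfy all four rules.

(c)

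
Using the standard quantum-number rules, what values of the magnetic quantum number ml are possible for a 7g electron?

-4, -3, -2, -1, 0, 1, 2, 3, 4

The 7g subshell has l = 4, and ml takes every integer from −l to +l. With l = 4 that gives the 9 values -4, -3, -2, -1, 0, 1, 2, 3, 4.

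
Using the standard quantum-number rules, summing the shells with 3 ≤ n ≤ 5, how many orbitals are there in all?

50

Shell n has n² orbitals: 3²=9 + 4²=16 + 5²=25 = 50 orbitals.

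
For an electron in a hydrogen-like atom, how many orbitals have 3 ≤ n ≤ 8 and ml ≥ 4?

20

Go shell by shell, enumerating (l, ml) with ml ≥ 4:
n=5 → 1; n=6 → 3; n=7 → 6; n=8 → 10.
Total orbitals: 1 + 3 + 6 + 10 = 20.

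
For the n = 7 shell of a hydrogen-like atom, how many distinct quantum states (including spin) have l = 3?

14

Go through l = 0, …, 6 (the values permitted for n = 7).
The (l, ml) pairs meeting l = 3 give: l=3 → 7.
Orbitals: 7. Each orbital carries two spin states, so 7 × 2 = 14 states.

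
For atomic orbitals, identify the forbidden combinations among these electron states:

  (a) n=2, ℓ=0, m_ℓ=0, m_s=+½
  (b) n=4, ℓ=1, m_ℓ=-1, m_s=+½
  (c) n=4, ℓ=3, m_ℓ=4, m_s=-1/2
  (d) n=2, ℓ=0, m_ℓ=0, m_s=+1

(c) and (d)

(c) has |m_ℓ| = 4 > ℓ = 3, violating −ℓ ≤ m_ℓ ≤ ℓ.
(d) has m_s = +1, but an electron's spin must be ±1/2.
The remaining sets (a), (b) satisfy all four rules.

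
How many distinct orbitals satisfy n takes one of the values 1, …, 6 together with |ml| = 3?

Per-shell orbital counts meeting the constraint:
n=4 → 2; n=5 → 4; n=6 → 6.
Total orbitals: 2 + 4 + 6 = 12.

12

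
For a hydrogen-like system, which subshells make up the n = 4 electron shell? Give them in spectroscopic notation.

4s, 4p, 4d, 4f

For n = 4, ℓ runs from 0 to 3. In spectroscopic notation ℓ = 0,1,2,… ↔ s,p,d,f,g,h,i, so the subshells are 4s, 4p, 4d, 4f.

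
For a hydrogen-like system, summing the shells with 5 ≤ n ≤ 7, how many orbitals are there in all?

Shell n has n² orbitals: 5²=25 + 6²=36 + 7²=49 = 110 orbitals.

110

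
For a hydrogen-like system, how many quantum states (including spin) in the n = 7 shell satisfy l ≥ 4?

66

Per l-value: l=4 → 9; l=5 → 11; l=6 → 13.
Orbitals: 9 + 11 + 13 = 33. Each orbital carries two spin states, so 33 × 2 = 66 states.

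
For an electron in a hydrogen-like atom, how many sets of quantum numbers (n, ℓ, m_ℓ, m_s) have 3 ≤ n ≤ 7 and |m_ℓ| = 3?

Per-shell orbital counts meeting the constraint:
n=4 → 2; n=5 → 4; n=6 → 6; n=7 → 8.
Orbitals: 2 + 4 + 6 + 8 = 20. Including both spin states (m_s = ±1/2) gives 2 × 20 = 40 states.

40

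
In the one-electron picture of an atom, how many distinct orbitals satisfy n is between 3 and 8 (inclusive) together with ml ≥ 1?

83

Work shell by shell — for each n, count the (l, ml) pairs that satisfy ml ≥ 1:
n=3 → 3; n=4 → 6; n=5 → 10; n=6 → 15; n=7 → 21; n=8 → 28.
Total orbitals: 3 + 6 + 10 + 15 + 21 + 28 = 83.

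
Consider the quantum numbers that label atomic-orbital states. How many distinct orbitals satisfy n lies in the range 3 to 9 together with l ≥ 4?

175

Treat each shell separately and count matching orbitals:
n=5 → 9; n=6 → 20; n=7 → 33; n=8 → 48; n=9 → 65.
Total orbitals: 9 + 20 + 33 + 48 + 65 = 175.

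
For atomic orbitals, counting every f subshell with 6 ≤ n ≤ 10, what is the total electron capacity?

An f subshell (l = 3) exists for every n ≥ 4, so shells n = 6, 7, 8, 9, 10 each contribute one — 5 subshells.
Since each f subshell holds 2(2·3+1) = 14 electrons, the total is 5 × 14 = 70.

70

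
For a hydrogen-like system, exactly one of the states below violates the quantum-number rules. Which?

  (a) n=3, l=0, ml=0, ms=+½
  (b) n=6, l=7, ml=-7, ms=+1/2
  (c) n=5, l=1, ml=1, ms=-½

(b)

(b) has l = 7 ≥ n = 6, violating 0 ≤ l ≤ n−1.
The remaining sets (a), (c) satisfy all four rules.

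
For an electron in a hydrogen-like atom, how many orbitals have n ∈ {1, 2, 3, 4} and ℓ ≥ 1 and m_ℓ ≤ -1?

10

Treat each shell separately and count matching orbitals:
n=2 → 1; n=3 → 3; n=4 → 6.
Total orbitals: 1 + 3 + 6 = 10.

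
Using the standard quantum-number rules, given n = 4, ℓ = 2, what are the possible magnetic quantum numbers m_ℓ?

m_ℓ takes every integer from −ℓ to +ℓ. With ℓ = 2 that gives the 5 values -2, -1, 0, 1, 2.

-2, -1, 0, 1, 2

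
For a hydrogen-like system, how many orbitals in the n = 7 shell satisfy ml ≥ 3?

10

For n = 7, l ranges over 0 … 6.
Orbitals with ml ≥ 3, by l: l=3 → 1; l=4 → 2; l=5 → 3; l=6 → 4.
Total orbitals: 1 + 2 + 3 + 4 = 10.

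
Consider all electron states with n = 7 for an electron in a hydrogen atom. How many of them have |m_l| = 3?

16

For n = 7, l ranges over 0 … 6.
Per l-value: l=3 → 2; l=4 → 2; l=5 → 2; l=6 → 2.
Orbitals: 2 + 2 + 2 + 2 = 8. Each orbital carries two spin states, so 8 × 2 = 16 states.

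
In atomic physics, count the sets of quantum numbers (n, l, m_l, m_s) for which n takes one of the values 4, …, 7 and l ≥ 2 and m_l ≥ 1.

Treat each shell separately and count matching orbitals:
n=4 → 5; n=5 → 9; n=6 → 14; n=7 → 20.
Orbitals: 5 + 9 + 14 + 20 = 48. Including both spin states (m_s = ±1/2) gives 2 × 48 = 96 states.

96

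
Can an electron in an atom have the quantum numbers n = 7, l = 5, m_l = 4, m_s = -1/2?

n = 7 is a positive integer. l = 5 satisfies 0 ≤ l ≤ n−1 = 6. m_l = 4 lies in the range −l … +l (here −5 … 5). m_s = -1/2 is one of ±1/2.
All four constraints are satisfied.

Yes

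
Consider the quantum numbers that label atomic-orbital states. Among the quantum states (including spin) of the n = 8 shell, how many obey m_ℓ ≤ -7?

2

Go through ℓ = 0, …, 7 (the values permitted for n = 8).
The (ℓ, m_ℓ) pairs meeting m_ℓ ≤ -7 give: ℓ=7 → 1.
Orbitals: 1. Each orbital carries two spin states, so 1 × 2 = 2 states.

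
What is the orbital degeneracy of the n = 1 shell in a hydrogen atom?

1

The n = 1 shell contains n² = 1² = 1 orbital.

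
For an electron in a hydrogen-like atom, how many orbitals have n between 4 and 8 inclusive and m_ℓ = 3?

15

For each n in the range, tally the orbitals obeying m_ℓ = 3:
n=4 → 1; n=5 → 2; n=6 → 3; n=7 → 4; n=8 → 5.
Total orbitals: 1 + 2 + 3 + 4 + 5 = 15.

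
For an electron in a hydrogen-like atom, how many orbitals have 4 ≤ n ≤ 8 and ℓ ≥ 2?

170

Treat each shell separately and count matching orbitals:
n=4 → 12; n=5 → 21; n=6 → 32; n=7 → 45; n=8 → 60.
Total orbitals: 12 + 21 + 32 + 45 + 60 = 170.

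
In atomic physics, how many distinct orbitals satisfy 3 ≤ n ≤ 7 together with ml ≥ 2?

Per-shell orbital counts meeting the constraint:
n=3 → 1; n=4 → 3; n=5 → 6; n=6 → 10; n=7 → 15.
Total orbitals: 1 + 3 + 6 + 10 + 15 = 35.

35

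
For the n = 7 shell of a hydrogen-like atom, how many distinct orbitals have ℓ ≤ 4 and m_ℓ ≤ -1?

Go through ℓ = 0, …, 6 (the values permitted for n = 7).
Contributions: ℓ=1 → 1; ℓ=2 → 2; ℓ=3 → 3; ℓ=4 → 4.
Total orbitals: 1 + 2 + 3 + 4 = 10.

10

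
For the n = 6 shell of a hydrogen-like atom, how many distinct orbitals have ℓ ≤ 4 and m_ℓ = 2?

3

Go through ℓ = 0, …, 5 (the values permitted for n = 6).
The (ℓ, m_ℓ) pairs meeting ℓ ≤ 4 and m_ℓ = 2 give: ℓ=2 → 1; ℓ=3 → 1; ℓ=4 → 1.
Total orbitals: 1 + 1 + 1 = 3.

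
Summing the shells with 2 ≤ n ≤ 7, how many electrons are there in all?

278

Shell n has n² orbitals: 2²=4 + 3²=9 + 4²=16 + 5²=25 + 6²=36 + 7²=49 = 139 orbitals.
Two spin states per orbital: 2 × 139 = 278 electrons.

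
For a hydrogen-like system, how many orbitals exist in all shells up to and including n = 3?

Total orbitals = 1² + 2² + 3² = 14.

14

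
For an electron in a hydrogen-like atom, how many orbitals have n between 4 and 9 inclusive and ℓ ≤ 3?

For each n in the range, tally the orbitals obeying ℓ ≤ 3:
n=4 → 16; n=5 → 16; n=6 → 16; n=7 → 16; n=8 → 16; n=9 → 16.
Total orbitals: 16 + 16 + 16 + 16 + 16 + 16 = 96.

96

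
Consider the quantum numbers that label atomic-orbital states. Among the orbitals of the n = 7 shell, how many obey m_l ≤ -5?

3

With n = 7 the allowed l are 0, 1, …, 6.
The (l, m_l) pairs meeting m_l ≤ -5 give: l=5 → 1; l=6 → 2.
Total orbitals: 1 + 2 = 3.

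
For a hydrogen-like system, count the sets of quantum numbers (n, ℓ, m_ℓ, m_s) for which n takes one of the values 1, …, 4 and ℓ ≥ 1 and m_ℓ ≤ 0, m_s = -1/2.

16

Treat each shell separately and count matching orbitals:
n=2 → 2; n=3 → 5; n=4 → 9.
Orbitals: 2 + 5 + 9 = 16. With m_s fixed to -1/2 there is one state per orbital, so 16 states.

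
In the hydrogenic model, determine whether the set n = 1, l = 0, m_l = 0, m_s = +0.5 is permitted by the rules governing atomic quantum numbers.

Yes

n = 1 is a positive integer. l = 0 satisfies 0 ≤ l ≤ n−1 = 0. m_l = 0 lies in the range −l … +l (here 0). m_s = +1/2 is one of ±1/2.
All four constraints are satisfied.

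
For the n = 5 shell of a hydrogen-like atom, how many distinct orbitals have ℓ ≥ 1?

Contributions: ℓ=1 → 3; ℓ=2 → 5; ℓ=3 → 7; ℓ=4 → 9.
Total orbitals: 3 + 5 + 7 + 9 = 24.

24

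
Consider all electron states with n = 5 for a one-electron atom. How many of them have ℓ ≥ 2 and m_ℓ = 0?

6

With n = 5 the allowed ℓ are 0, 1, …, 4.
The (ℓ, m_ℓ) pairs meeting ℓ ≥ 2 and m_ℓ = 0 give: ℓ=2 → 1; ℓ=3 → 1; ℓ=4 → 1.
Orbitals: 1 + 1 + 1 = 3. Each orbital carries two spin states, so 3 × 2 = 6 states.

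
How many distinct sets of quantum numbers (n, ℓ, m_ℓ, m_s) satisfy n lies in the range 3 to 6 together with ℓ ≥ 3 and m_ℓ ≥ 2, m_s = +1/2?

16

Work shell by shell — for each n, count the (ℓ, m_ℓ) pairs that satisfy ℓ ≥ 3 and m_ℓ ≥ 2:
n=4 → 2; n=5 → 5; n=6 → 9.
Orbitals: 2 + 5 + 9 = 16. With m_s fixed to +1/2 there is one state per orbital, so 16 states.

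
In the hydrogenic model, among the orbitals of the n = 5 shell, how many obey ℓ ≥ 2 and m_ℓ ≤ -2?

6

Go through ℓ = 0, …, 4 (the values permitted for n = 5).
Orbitals with ℓ ≥ 2 and m_ℓ ≤ -2, by ℓ: ℓ=2 → 1; ℓ=3 → 2; ℓ=4 → 3.
Total orbitals: 1 + 2 + 3 = 6.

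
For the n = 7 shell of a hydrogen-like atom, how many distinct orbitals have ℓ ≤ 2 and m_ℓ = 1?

2

For n = 7, ℓ ranges over 0 … 6.
Contributions: ℓ=1 → 1; ℓ=2 → 1.
Total orbitals: 1 + 1 = 2.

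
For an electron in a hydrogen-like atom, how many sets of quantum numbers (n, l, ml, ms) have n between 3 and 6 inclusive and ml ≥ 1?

Per-shell orbital counts meeting the constraint:
n=3 → 3; n=4 → 6; n=5 → 10; n=6 → 15.
Orbitals: 3 + 6 + 10 + 15 = 34. Including both spin states (ms = ±1/2) gives 2 × 34 = 68 states.

68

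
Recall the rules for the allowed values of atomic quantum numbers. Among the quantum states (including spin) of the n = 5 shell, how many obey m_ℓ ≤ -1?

20

Orbitals with m_ℓ ≤ -1, by ℓ: ℓ=1 → 1; ℓ=2 → 2; ℓ=3 → 3; ℓ=4 → 4.
Orbitals: 1 + 2 + 3 + 4 = 10. Each orbital carries two spin states, so 10 × 2 = 20 states.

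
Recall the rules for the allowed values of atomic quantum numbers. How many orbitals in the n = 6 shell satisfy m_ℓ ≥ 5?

1

Per ℓ-value: ℓ=5 → 1.
Total orbitals: 1.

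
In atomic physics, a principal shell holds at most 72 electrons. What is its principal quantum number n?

n = 6

2n² = 72 ⇒ n² = 36 ⇒ n = 6.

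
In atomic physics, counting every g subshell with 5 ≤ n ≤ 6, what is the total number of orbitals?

A g subshell (l = 4) exists for every n ≥ 5, so shells n = 5, 6 each contribute one — 2 subshells.
Since each g subshell has 2·4+1 = 9 orbitals, the total is 2 × 9 = 18.

18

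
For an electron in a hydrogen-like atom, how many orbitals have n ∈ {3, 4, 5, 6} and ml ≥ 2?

20

Go shell by shell, enumerating (l, ml) with ml ≥ 2:
n=3 → 1; n=4 → 3; n=5 → 6; n=6 → 10.
Total orbitals: 1 + 3 + 6 + 10 = 20.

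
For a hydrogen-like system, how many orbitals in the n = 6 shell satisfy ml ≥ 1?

15

With n = 6 the allowed l are 0, 1, …, 5.
Contributions: l=1 → 1; l=2 → 2; l=3 → 3; l=4 → 4; l=5 → 5.
Total orbitals: 1 + 2 + 3 + 4 + 5 = 15.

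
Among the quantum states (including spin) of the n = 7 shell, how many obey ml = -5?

4

With n = 7 the allowed l are 0, 1, …, 6.
Contributions: l=5 → 1; l=6 → 1.
Orbitals: 1 + 1 = 2. Each orbital carries two spin states, so 2 × 2 = 4 states.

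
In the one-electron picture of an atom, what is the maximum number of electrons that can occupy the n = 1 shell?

A shell holds 2n² electrons: 2 × 1² = 2 × 1 = 2.

2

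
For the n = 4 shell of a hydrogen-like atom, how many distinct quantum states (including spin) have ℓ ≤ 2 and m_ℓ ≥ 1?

6

For n = 4, ℓ ranges over 0 … 3.
Per ℓ-value: ℓ=1 → 1; ℓ=2 → 2.
Orbitals: 1 + 2 = 3. Each orbital carries two spin states, so 3 × 2 = 6 states.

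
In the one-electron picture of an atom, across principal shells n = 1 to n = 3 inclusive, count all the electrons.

Shell n has n² orbitals: 1²=1 + 2²=4 + 3²=9 = 14 orbitals.
Two spin states per orbital: 2 × 14 = 28 electrons.

28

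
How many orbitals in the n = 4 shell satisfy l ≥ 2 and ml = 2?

2

For n = 4, l ranges over 0 … 3.
The (l, ml) pairs meeting l ≥ 2 and ml = 2 give: l=2 → 1; l=3 → 1.
Total orbitals: 1 + 1 = 2.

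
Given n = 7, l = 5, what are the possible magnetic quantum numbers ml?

-5, -4, -3, -2, -1, 0, 1, 2, 3, 4, 5

ml takes every integer from −l to +l. With l = 5 that gives the 11 values -5, -4, -3, -2, -1, 0, 1, 2, 3, 4, 5.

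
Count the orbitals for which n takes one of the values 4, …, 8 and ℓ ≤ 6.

175

Per-shell orbital counts meeting the constraint:
n=4 → 16; n=5 → 25; n=6 → 36; n=7 → 49; n=8 → 49.
Total orbitals: 16 + 25 + 36 + 49 + 49 = 175.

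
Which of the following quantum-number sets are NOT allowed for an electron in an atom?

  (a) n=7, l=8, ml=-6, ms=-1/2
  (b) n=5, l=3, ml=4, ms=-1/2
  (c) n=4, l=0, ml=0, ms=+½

(a) and (b)

(a) has l = 8 ≥ n = 7, violating 0 ≤ l ≤ n−1.
(b) has |ml| = 4 > l = 3, violating −l ≤ ml ≤ l.
The remaining set (c) satisfies all four rules.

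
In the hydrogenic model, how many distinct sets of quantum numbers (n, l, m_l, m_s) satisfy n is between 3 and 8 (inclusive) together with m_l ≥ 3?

70

Count contributing orbitals for each principal shell:
n=4 → 1; n=5 → 3; n=6 → 6; n=7 → 10; n=8 → 15.
Orbitals: 1 + 3 + 6 + 10 + 15 = 35. Including both spin states (m_s = ±1/2) gives 2 × 35 = 70 states.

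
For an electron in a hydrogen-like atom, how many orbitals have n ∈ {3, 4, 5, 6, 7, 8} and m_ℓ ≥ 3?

Go shell by shell, enumerating (ℓ, m_ℓ) with m_ℓ ≥ 3:
n=4 → 1; n=5 → 3; n=6 → 6; n=7 → 10; n=8 → 15.
Total orbitals: 1 + 3 + 6 + 10 + 15 = 35.

35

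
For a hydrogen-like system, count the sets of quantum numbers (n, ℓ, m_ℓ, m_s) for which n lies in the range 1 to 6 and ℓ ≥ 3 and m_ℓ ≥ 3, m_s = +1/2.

10

Count contributing orbitals for each principal shell:
n=4 → 1; n=5 → 3; n=6 → 6.
Orbitals: 1 + 3 + 6 = 10. With m_s fixed to +1/2 there is one state per orbital, so 10 states.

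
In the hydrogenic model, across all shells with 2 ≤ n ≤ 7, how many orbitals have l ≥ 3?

90

Treat each shell separately and count matching orbitals:
n=4 → 7; n=5 → 16; n=6 → 27; n=7 → 40.
Total orbitals: 7 + 16 + 27 + 40 = 90.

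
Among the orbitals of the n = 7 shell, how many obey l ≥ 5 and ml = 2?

Go through l = 0, …, 6 (the values permitted for n = 7).
Contributions: l=5 → 1; l=6 → 1.
Total orbitals: 1 + 1 = 2.

2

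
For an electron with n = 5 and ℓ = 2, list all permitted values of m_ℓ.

m_ℓ takes every integer from −ℓ to +ℓ. With ℓ = 2 that gives the 5 values -2, -1, 0, 1, 2.

-2, -1, 0, 1, 2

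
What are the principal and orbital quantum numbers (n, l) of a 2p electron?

n = 2, l = 1

The leading integer gives n = 2; the letter 'p' means l = 1.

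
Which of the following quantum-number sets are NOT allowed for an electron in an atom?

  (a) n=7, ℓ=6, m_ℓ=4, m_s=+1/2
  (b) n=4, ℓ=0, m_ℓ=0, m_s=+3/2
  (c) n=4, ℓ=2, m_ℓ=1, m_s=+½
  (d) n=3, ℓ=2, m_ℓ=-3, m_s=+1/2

(b) and (d)

(b) has m_s = +3/2, but an electron's spin must be ±1/2.
(d) has |m_ℓ| = 3 > ℓ = 2, violating −ℓ ≤ m_ℓ ≤ ℓ.
The remaining sets (a), (c) satisfy all four rules.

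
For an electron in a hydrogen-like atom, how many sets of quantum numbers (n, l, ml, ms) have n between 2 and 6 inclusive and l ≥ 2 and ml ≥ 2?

40

Count contributing orbitals for each principal shell:
n=3 → 1; n=4 → 3; n=5 → 6; n=6 → 10.
Orbitals: 1 + 3 + 6 + 10 = 20. Including both spin states (ms = ±1/2) gives 2 × 20 = 40 states.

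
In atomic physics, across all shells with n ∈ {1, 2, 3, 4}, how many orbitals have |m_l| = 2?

6

Per-shell orbital counts meeting the constraint:
n=3 → 2; n=4 → 4.
Total orbitals: 2 + 4 = 6.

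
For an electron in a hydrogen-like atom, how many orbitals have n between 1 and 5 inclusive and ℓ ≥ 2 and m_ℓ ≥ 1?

16

Treat each shell separately and count matching orbitals:
n=3 → 2; n=4 → 5; n=5 → 9.
Total orbitals: 2 + 5 + 9 = 16.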